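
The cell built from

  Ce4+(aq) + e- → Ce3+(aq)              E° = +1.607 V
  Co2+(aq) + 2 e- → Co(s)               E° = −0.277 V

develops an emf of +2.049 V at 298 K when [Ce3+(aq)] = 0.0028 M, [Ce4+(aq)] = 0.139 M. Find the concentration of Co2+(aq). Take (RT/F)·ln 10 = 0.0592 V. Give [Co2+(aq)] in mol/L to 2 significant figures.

Ce⁴⁺/Ce³⁺ is the cathode (higher E°); E°cell = +1.607 − (−0.277) = +1.884 V with n = 2.
Rearranging E = E° − (0.0592/n)·log Q gives log Q = 2(+1.884 − (+2.049))/0.0592 = −5.574.
The balanced reaction is 2 Ce4+(aq) + Co(s) → 2 Ce3+(aq) + Co2+(aq), so Q = ([Ce3+(aq)]^2·[Co2+(aq)]) / [Ce4+(aq)]^2.
Solving for the unknown gives log [Co2+(aq)] = −2.182, so [Co2+(aq)] ≈ 0.0066 M.

0.0066 M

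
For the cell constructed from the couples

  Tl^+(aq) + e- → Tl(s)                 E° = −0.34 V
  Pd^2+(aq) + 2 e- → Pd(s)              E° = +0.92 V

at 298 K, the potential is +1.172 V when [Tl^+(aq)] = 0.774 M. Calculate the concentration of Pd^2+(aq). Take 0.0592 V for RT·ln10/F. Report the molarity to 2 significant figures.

The Pd²⁺/Pd couple has the larger reduction potential, so it is the cathode: E°cell = +0.92 − (−0.34) = +1.26 V and n = 2.
Rearranging E = E° − (0.0592/n)·log Q gives log Q = 2(+1.26 − (+1.172))/0.0592 = 2.973.
Balancing electrons gives Pd^2+(aq) + 2 Tl(s) → Pd(s) + 2 Tl^+(aq); thus Q = [Tl^+(aq)]^2 / [Pd^2+(aq)].
Substituting the known concentrations and solving, log [Pd^2+(aq)] = −3.196 and [Pd^2+(aq)] = 0.00064 M.

0.00064 M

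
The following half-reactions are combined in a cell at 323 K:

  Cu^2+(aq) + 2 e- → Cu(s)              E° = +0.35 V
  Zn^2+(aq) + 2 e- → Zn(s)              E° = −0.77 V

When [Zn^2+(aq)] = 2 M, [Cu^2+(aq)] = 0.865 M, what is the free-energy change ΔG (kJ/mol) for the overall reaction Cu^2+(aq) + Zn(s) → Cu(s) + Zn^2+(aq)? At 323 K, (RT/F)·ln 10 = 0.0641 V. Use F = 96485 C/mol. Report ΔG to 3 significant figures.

With Cu²⁺/Cu reduced at the cathode, E°cell = +0.35 − (−0.77) = +1.12 V and n = 2.
Q = [Zn^2+(aq)] / [Cu^2+(aq)] = 2.31, so log Q = 0.364 and E = +1.12 − (0.0641/2)(0.364) = +1.1083 V.
Finally ΔG = −nFE = −(2)(96485 C/mol)(+1.1083 V) = −214 kJ/mol.

−214 kJ/mol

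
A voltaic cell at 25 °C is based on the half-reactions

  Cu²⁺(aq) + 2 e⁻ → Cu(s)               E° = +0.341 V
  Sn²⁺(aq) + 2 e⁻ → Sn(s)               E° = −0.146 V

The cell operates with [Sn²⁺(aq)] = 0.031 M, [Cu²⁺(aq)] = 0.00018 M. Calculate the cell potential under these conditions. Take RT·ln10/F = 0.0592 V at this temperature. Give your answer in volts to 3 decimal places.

+0.421 V

Since E°(Cu²⁺/Cu) > E°(Sn²⁺/Sn), Cu²⁺/Cu serves as the cathode.
E°cell = +0.341 − (−0.146) = +0.487 V, with n = 2 electrons transferred.
The balanced reaction is Cu²⁺(aq) + Sn(s) → Cu(s) + Sn²⁺(aq), so Q = [Sn²⁺(aq)] / [Cu²⁺(aq)] = 172 and log Q = 2.236.
Applying E = E° − (RT ln10/nF)·log Q gives +0.487 − (0.0592/2)(2.236) = +0.421 V.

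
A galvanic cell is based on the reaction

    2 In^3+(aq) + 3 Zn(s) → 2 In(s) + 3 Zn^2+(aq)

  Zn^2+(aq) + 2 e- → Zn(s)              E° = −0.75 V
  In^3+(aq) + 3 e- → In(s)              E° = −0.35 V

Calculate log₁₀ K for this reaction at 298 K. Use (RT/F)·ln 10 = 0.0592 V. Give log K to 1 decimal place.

The In³⁺/In couple is reduced (cathode); E°cell = −0.35 − (−0.75) = +0.40 V with n = 6.
At equilibrium E = 0, so log K = nE°cell / 0.0592 = (6)(+0.40) / 0.0592 = 40.5.

log K = 40.5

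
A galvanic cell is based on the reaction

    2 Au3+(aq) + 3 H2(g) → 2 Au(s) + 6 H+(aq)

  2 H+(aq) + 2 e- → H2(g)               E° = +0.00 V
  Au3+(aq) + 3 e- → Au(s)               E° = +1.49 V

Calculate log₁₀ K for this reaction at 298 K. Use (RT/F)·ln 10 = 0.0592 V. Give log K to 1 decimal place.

log K = 151.0

The Au³⁺/Au couple is reduced (cathode); E°cell = +1.49 − (+0.00) = +1.49 V with n = 6.
At equilibrium E = 0, so log K = nE°cell / 0.0592 = (6)(+1.49) / 0.0592 = 151.0.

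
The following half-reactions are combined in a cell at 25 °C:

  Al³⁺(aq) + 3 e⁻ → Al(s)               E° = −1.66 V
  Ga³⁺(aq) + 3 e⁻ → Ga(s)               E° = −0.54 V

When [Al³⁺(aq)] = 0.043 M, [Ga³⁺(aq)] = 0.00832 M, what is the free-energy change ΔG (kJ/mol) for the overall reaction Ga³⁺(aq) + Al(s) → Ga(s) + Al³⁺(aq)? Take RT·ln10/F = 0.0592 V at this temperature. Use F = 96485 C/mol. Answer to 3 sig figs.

−320 kJ/mol

The standard cell potential is −0.54 − (−1.66) = +1.12 V, with n = 3 electrons in the balanced equation.
Q = [Al³⁺(aq)] / [Ga³⁺(aq)] = 5.17, so log Q = 0.713 and E = +1.12 − (0.0592/3)(0.713) = +1.1059 V.
Then ΔG = −nFE = −3 × 96485 × +1.1059 J/mol = −320 kJ/mol.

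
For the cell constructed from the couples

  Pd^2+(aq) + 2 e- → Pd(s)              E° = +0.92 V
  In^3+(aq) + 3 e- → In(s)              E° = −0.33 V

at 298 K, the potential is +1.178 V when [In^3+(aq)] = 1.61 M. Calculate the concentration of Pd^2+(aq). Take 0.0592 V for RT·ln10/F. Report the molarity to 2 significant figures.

The Pd²⁺/Pd couple has the larger reduction potential, so it is the cathode: E°cell = +0.92 − (−0.33) = +1.25 V and n = 6.
Since E = E° − (0.0592/n)·log Q, log Q = n(E° − E)/0.0592 = 7.297.
The balanced reaction is 3 Pd^2+(aq) + 2 In(s) → 3 Pd(s) + 2 In^3+(aq), so Q = [In^3+(aq)]^2 / [Pd^2+(aq)]^3.
Isolating [Pd^2+(aq)] in Q = 10^{7.297} yields log [Pd^2+(aq)] = −2.294, i.e. 0.0051 M.

0.0051 M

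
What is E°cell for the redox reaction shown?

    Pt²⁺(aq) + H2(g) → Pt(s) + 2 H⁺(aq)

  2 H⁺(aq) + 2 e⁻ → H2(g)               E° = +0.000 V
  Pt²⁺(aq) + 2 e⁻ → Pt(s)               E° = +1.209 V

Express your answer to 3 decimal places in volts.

In the reaction as written, Pt²⁺(aq) is reduced (cathode) and H⁺(aq) is produced by oxidation at the anode.
E°cell = E°(cathode) − E°(anode) = +1.209 − (+0.000) = +1.209 V.

+1.209 V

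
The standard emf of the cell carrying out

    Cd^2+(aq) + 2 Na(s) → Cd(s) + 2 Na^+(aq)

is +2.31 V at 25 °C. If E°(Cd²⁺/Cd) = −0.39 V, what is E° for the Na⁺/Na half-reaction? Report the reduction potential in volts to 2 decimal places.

In the reaction as written the Cd²⁺/Cd couple is reduced (cathode) and Na⁺/Na is oxidized (anode), so E°cell = E°(Cd²⁺/Cd) − E°(Na⁺/Na).
E°(Na⁺/Na) = E°(cathode) − E°cell = −0.39 − (+2.31) = −2.70 V.

−2.70 V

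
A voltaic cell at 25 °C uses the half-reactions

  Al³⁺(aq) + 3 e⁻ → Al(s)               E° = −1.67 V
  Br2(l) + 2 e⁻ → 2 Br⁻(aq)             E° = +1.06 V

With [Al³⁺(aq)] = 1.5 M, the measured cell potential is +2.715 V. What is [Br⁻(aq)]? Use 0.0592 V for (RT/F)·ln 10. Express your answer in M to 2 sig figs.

The Br₂/Br⁻ couple has the larger reduction potential, so it is the cathode: E°cell = +1.06 − (−1.67) = +2.73 V and n = 6.
Since E = E° − (0.0592/n)·log Q, log Q = n(E° − E)/0.0592 = 1.520.
For 3 Br2(l) + 2 Al(s) → 6 Br⁻(aq) + 2 Al³⁺(aq), the reaction quotient is Q = [Br⁻(aq)]^6·[Al³⁺(aq)]^2.
Substituting the known concentrations and solving, log [Br⁻(aq)] = 0.195 and [Br⁻(aq)] = 1.6 M.

1.6 M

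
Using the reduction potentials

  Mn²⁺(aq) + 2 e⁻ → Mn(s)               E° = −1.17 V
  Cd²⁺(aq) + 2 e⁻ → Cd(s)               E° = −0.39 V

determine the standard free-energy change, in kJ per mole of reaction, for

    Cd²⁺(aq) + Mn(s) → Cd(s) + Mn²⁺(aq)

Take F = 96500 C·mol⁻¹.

−151 kJ/mol

In the reaction as written Cd²⁺(aq) is reduced, so the Cd²⁺/Cd couple is the cathode and Mn²⁺/Mn is the anode.
E°cell = −0.39 − (−1.17) = +0.78 V; balancing electrons gives n = 2.
ΔG° = −nFE°cell = −(2)(96500)(+0.78) J/mol = −151 kJ/mol.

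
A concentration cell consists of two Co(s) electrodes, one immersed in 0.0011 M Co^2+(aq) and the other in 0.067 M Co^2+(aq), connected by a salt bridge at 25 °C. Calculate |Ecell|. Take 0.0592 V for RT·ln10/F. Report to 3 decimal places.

0.053 V

For a concentration cell E°cell = 0, since both electrodes use the same couple.
The compartment with the higher Co^2+(aq) concentration (0.067 M) acts as the cathode; ions are reduced there and produced at the dilute (0.0011 M) anode.
With n = 2, Ecell = −(0.0592/2)·log([dilute]/[conc]) = −(0.0592/2)·log(0.0011/0.067) = +0.053 V.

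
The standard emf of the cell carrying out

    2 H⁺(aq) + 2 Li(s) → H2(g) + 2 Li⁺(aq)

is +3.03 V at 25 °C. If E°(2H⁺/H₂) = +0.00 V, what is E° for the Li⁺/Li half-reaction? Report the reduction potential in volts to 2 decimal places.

−3.03 V

In the reaction as written the 2H⁺/H₂ couple is reduced (cathode) and Li⁺/Li is oxidized (anode), so E°cell = E°(2H⁺/H₂) − E°(Li⁺/Li).
E°(Li⁺/Li) = E°(cathode) − E°cell = +0.00 − (+3.03) = −3.03 V.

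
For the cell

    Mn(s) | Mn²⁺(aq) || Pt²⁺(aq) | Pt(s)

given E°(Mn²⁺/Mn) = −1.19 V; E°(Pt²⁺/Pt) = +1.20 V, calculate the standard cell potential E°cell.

+2.39 V

By convention the left-hand electrode in cell notation is the anode (oxidation) and the right-hand electrode is the cathode (reduction).
E°cell = E°(right) − E°(left) = +1.20 − (−1.19) = +2.39 V.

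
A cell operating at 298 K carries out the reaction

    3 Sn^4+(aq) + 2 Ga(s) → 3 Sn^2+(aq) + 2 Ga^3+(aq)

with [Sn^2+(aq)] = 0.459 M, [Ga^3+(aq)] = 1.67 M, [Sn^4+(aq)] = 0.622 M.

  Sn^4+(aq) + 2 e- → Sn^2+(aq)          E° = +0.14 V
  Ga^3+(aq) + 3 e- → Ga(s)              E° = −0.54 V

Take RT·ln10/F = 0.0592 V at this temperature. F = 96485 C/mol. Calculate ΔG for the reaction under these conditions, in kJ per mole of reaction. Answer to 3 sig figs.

−393 kJ/mol

The standard cell potential is +0.14 − (−0.54) = +0.68 V, with n = 6 electrons in the balanced equation.
Q = ([Sn^2+(aq)]^3·[Ga^3+(aq)]^2) / [Sn^4+(aq)]^3 = 1.12, so log Q = 0.049 and E = +0.68 − (0.0592/6)(0.049) = +0.6795 V.
Finally ΔG = −nFE = −(6)(96485 C/mol)(+0.6795 V) = −393 kJ/mol.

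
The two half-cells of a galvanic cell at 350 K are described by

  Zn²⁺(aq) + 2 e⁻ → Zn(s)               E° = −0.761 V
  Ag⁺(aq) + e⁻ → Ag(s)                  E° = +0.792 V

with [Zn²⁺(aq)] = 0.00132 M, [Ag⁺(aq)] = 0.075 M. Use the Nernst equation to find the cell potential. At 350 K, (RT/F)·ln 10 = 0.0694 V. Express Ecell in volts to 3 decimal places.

+1.575 V

The Ag⁺/Ag couple has the more positive E°, so it is the cathode; Zn²⁺/Zn is the anode.
E°cell = E°cat − E°an = +0.792 − (−0.761) = +1.553 V; n = 2.
Balancing gives 2 Ag⁺(aq) + Zn(s) → 2 Ag(s) + Zn²⁺(aq); hence Q = [Zn²⁺(aq)] / [Ag⁺(aq)]^2 = 0.235 (log Q = −0.630).
By the Nernst equation, E = +1.553 − (0.0694/2)·(−0.630) = +1.575 V.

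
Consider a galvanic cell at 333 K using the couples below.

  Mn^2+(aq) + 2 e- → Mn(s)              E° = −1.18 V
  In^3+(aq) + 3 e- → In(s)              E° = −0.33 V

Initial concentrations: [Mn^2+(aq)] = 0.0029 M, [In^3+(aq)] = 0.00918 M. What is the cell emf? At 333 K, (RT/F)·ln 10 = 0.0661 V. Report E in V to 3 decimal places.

+0.889 V

The In³⁺/In couple has the more positive E°, so it is the cathode; Mn²⁺/Mn is the anode.
The standard potential is −0.33 − (−1.18) = +0.85 V and the balanced reaction transfers n = 6 electrons.
The balanced reaction is 2 In^3+(aq) + 3 Mn(s) → 2 In(s) + 3 Mn^2+(aq), so Q = [Mn^2+(aq)]^3 / [In^3+(aq)]^2 = 0.000289 and log Q = −3.538.
Applying E = E° − (RT ln10/nF)·log Q gives +0.85 − (0.0661/6)(−3.538) = +0.889 V.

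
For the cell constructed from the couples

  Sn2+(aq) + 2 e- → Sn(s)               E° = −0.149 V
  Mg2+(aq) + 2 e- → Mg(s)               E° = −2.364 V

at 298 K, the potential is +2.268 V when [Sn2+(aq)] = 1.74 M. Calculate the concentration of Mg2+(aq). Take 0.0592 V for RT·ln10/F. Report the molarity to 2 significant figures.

0.028 M

Sn²⁺/Sn is the cathode (higher E°); E°cell = −0.149 − (−2.364) = +2.215 V with n = 2.
From the Nernst equation, log Q = n(E° − E)/0.0592 = 2·(+2.215 − (+2.268))/0.0592 = −1.791.
Balancing electrons gives Sn2+(aq) + Mg(s) → Sn(s) + Mg2+(aq); thus Q = [Mg2+(aq)] / [Sn2+(aq)].
Solving for the unknown gives log [Mg2+(aq)] = −1.550, so [Mg2+(aq)] ≈ 0.028 M.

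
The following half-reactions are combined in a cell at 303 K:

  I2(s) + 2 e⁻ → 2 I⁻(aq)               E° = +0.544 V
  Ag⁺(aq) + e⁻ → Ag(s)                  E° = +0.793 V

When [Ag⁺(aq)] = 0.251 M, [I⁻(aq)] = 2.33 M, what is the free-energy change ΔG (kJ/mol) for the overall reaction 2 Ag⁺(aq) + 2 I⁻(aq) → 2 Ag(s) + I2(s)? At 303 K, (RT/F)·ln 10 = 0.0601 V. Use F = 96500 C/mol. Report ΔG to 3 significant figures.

The standard cell potential is +0.793 − (+0.544) = +0.249 V, with n = 2 electrons in the balanced equation.
The reaction quotient is 1 / ([Ag⁺(aq)]^2·[I⁻(aq)]^2) = 2.92; by Nernst, E = +0.249 − (0.0601/2)(0.466) = +0.2350 V.
Finally ΔG = −nFE = −(2)(96500 C/mol)(+0.2350 V) = −45.4 kJ/mol.

−45.4 kJ/mol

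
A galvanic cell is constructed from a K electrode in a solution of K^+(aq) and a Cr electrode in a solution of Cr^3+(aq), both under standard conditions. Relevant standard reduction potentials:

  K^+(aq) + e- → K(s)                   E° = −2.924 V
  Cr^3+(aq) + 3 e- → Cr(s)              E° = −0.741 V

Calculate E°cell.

+2.183 V

The Cr³⁺/Cr couple has the higher E°, so Cr ion is reduced (cathode) and K is oxidized (anode).
E°cell = E°(cathode) − E°(anode) = −0.741 − (−2.924) = +2.183 V.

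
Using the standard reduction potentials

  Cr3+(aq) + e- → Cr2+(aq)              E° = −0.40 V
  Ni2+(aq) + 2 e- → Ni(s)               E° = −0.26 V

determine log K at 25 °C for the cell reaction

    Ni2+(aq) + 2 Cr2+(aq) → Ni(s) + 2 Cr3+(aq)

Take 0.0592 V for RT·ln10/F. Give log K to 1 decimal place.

log K = 4.7

The Ni²⁺/Ni couple is reduced (cathode); E°cell = −0.26 − (−0.40) = +0.14 V with n = 2.
At equilibrium E = 0, so log K = nE°cell / 0.0592 = (2)(+0.14) / 0.0592 = 4.7.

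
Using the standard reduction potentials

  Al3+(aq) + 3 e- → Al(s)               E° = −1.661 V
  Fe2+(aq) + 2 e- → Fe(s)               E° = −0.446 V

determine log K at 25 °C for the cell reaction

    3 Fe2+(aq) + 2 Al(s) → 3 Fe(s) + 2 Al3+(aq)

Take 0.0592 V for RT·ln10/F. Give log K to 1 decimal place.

The Fe²⁺/Fe couple is reduced (cathode); E°cell = −0.446 − (−1.661) = +1.215 V with n = 6.
At equilibrium E = 0, so log K = nE°cell / 0.0592 = (6)(+1.215) / 0.0592 = 123.1.

log K = 123.1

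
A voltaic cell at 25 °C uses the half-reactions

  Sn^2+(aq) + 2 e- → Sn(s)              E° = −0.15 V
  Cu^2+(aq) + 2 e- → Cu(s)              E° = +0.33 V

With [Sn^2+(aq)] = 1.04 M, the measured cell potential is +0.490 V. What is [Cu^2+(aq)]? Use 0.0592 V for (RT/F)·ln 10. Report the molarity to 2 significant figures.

Cu²⁺/Cu is the cathode (higher E°); E°cell = +0.33 − (−0.15) = +0.48 V with n = 2.
Since E = E° − (0.0592/n)·log Q, log Q = n(E° − E)/0.0592 = −0.338.
Balancing electrons gives Cu^2+(aq) + Sn(s) → Cu(s) + Sn^2+(aq); thus Q = [Sn^2+(aq)] / [Cu^2+(aq)].
Solving for the unknown gives log [Cu^2+(aq)] = 0.355, so [Cu^2+(aq)] ≈ 2.3 M.

2.3 M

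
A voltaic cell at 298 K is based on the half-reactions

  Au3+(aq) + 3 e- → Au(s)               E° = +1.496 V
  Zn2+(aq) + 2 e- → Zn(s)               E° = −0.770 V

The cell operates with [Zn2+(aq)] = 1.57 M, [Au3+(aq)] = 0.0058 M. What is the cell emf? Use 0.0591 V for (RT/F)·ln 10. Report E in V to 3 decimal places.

+2.216 V

Since E°(Au³⁺/Au) > E°(Zn²⁺/Zn), Au³⁺/Au serves as the cathode.
E°cell = +1.496 − (−0.770) = +2.266 V, with n = 6 electrons transferred.
For the overall reaction 2 Au3+(aq) + 3 Zn(s) → 2 Au(s) + 3 Zn2+(aq), Q = [Zn2+(aq)]^3 / [Au3+(aq)]^2 = 1.15×10^5, giving log Q = 5.061.
Applying E = E° − (RT ln10/nF)·log Q gives +2.266 − (0.0591/6)(5.061) = +2.216 V.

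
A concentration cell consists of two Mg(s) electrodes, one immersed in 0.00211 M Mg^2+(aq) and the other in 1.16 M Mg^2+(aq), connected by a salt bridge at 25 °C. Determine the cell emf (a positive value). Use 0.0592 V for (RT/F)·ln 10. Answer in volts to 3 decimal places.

0.081 V

For a concentration cell E°cell = 0, since both electrodes use the same couple.
The compartment with the higher Mg^2+(aq) concentration (1.16 M) acts as the cathode; ions are reduced there and produced at the dilute (0.00211 M) anode.
With n = 2, Ecell = −(0.0592/2)·log([dilute]/[conc]) = −(0.0592/2)·log(0.00211/1.16) = +0.081 V.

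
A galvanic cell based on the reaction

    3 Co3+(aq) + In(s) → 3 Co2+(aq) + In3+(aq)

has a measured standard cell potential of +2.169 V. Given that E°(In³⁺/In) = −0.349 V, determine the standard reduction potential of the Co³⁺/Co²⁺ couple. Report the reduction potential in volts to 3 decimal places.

+1.820 V

In the reaction as written the Co³⁺/Co²⁺ couple is reduced (cathode) and In³⁺/In is oxidized (anode), so E°cell = E°(Co³⁺/Co²⁺) − E°(In³⁺/In).
E°(Co³⁺/Co²⁺) = E°cell + E°(anode) = +2.169 + (−0.349) = +1.820 V.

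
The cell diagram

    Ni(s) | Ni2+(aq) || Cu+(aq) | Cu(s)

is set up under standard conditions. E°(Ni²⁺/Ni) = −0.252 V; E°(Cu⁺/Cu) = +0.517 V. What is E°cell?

+0.769 V

By convention the left-hand electrode in cell notation is the anode (oxidation) and the right-hand electrode is the cathode (reduction).
E°cell = E°(right) − E°(left) = +0.517 − (−0.252) = +0.769 V.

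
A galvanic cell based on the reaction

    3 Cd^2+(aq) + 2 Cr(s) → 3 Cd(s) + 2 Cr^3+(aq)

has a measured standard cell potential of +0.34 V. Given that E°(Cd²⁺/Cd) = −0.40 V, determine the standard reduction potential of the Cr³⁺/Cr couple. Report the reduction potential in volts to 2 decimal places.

In the reaction as written the Cd²⁺/Cd couple is reduced (cathode) and Cr³⁺/Cr is oxidized (anode), so E°cell = E°(Cd²⁺/Cd) − E°(Cr³⁺/Cr).
E°(Cr³⁺/Cr) = E°(cathode) − E°cell = −0.40 − (+0.34) = −0.74 V.

−0.74 V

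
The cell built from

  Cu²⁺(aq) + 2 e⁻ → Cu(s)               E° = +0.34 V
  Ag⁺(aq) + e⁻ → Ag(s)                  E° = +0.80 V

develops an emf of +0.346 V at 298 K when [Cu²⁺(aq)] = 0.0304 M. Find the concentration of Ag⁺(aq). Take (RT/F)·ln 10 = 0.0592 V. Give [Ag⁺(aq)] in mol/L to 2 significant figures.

0.0021 M

The Ag⁺/Ag couple has the larger reduction potential, so it is the cathode: E°cell = +0.80 − (+0.34) = +0.46 V and n = 2.
Since E = E° − (0.0592/n)·log Q, log Q = n(E° − E)/0.0592 = 3.851.
For 2 Ag⁺(aq) + Cu(s) → 2 Ag(s) + Cu²⁺(aq), the reaction quotient is Q = [Cu²⁺(aq)] / [Ag⁺(aq)]^2.
Solving for the unknown gives log [Ag⁺(aq)] = −2.684, so [Ag⁺(aq)] ≈ 0.0021 M.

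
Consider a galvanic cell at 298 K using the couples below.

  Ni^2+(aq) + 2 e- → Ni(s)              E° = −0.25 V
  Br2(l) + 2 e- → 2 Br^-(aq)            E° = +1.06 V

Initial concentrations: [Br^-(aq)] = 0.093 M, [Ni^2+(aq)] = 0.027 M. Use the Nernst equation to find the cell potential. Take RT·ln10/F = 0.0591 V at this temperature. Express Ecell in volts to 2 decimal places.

+1.42 V

The Br₂/Br⁻ couple has the more positive E°, so it is the cathode; Ni²⁺/Ni is the anode.
The standard potential is +1.06 − (−0.25) = +1.31 V and the balanced reaction transfers n = 2 electrons.
For the overall reaction Br2(l) + Ni(s) → 2 Br^-(aq) + Ni^2+(aq), Q = [Br^-(aq)]^2·[Ni^2+(aq)] = 0.000234, giving log Q = −3.632.
By the Nernst equation, E = +1.31 − (0.0591/2)·(−3.632) = +1.42 V.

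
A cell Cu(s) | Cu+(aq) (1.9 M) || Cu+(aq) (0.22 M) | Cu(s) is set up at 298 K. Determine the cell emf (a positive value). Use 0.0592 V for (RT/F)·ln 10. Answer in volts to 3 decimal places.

0.055 V

For a concentration cell E°cell = 0, since both electrodes use the same couple.
The compartment with the higher Cu+(aq) concentration (1.9 M) acts as the cathode; ions are reduced there and produced at the dilute (0.22 M) anode.
With n = 1, Ecell = −(0.0592/1)·log([dilute]/[conc]) = −(0.0592/1)·log(0.22/1.9) = +0.055 V.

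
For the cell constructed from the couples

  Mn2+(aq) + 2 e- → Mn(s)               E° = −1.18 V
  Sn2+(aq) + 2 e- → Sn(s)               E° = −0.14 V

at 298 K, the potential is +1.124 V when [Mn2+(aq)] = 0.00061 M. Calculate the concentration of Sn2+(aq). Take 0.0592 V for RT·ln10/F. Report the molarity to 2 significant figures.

Sn²⁺/Sn is the cathode (higher E°); E°cell = −0.14 − (−1.18) = +1.04 V with n = 2.
Rearranging E = E° − (0.0592/n)·log Q gives log Q = 2(+1.04 − (+1.124))/0.0592 = −2.838.
Balancing electrons gives Sn2+(aq) + Mn(s) → Sn(s) + Mn2+(aq); thus Q = [Mn2+(aq)] / [Sn2+(aq)].
Substituting the known concentrations and solving, log [Sn2+(aq)] = −0.377 and [Sn2+(aq)] = 0.42 M.

0.42 M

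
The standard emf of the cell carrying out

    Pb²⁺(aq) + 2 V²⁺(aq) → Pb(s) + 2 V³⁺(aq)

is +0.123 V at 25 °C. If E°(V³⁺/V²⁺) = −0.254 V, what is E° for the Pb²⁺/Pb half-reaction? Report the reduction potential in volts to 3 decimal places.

−0.131 V

In the reaction as written the Pb²⁺/Pb couple is reduced (cathode) and V³⁺/V²⁺ is oxidized (anode), so E°cell = E°(Pb²⁺/Pb) − E°(V³⁺/V²⁺).
E°(Pb²⁺/Pb) = E°cell + E°(anode) = +0.123 + (−0.254) = −0.131 V.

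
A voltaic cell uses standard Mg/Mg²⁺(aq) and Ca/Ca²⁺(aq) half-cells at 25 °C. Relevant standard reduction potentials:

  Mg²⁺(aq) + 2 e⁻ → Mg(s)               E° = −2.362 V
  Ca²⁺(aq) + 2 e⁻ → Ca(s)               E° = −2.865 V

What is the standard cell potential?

+0.503 V

The Mg²⁺/Mg couple has the higher E°, so Mg ion is reduced (cathode) and Ca is oxidized (anode).
E°cell = E°(cathode) − E°(anode) = −2.362 − (−2.865) = +0.503 V.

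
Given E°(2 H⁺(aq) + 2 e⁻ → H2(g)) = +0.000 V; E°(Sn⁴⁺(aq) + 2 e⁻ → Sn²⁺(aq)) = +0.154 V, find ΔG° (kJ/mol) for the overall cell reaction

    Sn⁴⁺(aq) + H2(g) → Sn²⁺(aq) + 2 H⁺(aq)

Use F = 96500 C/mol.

−29.7 kJ/mol

In the reaction as written Sn⁴⁺(aq) is reduced, so the Sn⁴⁺/Sn²⁺ couple is the cathode and 2H⁺/H₂ is the anode.
E°cell = +0.154 − (+0.000) = +0.154 V; balancing electrons gives n = 2.
ΔG° = −nFE°cell = −(2)(96500)(+0.154) J/mol = −29.7 kJ/mol.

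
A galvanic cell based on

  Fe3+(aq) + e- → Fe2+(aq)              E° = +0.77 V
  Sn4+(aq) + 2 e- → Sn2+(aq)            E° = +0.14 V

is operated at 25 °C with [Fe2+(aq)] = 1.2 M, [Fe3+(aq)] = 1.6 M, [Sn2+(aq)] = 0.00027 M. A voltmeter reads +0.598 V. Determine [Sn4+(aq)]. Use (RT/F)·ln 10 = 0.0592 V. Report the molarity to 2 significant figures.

0.0058 M

The Fe³⁺/Fe²⁺ couple has the larger reduction potential, so it is the cathode: E°cell = +0.77 − (+0.14) = +0.63 V and n = 2.
Since E = E° − (0.0592/n)·log Q, log Q = n(E° − E)/0.0592 = 1.081.
Balancing electrons gives 2 Fe3+(aq) + Sn2+(aq) → 2 Fe2+(aq) + Sn4+(aq); thus Q = ([Fe2+(aq)]^2·[Sn4+(aq)]) / ([Fe3+(aq)]^2·[Sn2+(aq)]).
Solving for the unknown gives log [Sn4+(aq)] = −2.238, so [Sn4+(aq)] ≈ 0.0058 M.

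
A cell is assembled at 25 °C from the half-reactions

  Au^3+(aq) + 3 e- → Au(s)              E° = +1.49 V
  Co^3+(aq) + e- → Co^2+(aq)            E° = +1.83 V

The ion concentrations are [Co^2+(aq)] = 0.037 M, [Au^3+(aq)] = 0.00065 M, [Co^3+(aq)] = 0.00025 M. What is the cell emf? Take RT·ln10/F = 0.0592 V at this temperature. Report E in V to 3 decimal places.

Co³⁺/Co²⁺ is reduced (cathode, E° = +1.83 V) and Au³⁺/Au is oxidized (anode).
E°cell = E°cat − E°an = +1.83 − (+1.49) = +0.34 V; n = 3.
For the overall reaction 3 Co^3+(aq) + Au(s) → 3 Co^2+(aq) + Au^3+(aq), Q = ([Co^2+(aq)]^3·[Au^3+(aq)]) / [Co^3+(aq)]^3 = 2.11×10^3, giving log Q = 3.324.
Applying E = E° − (RT ln10/nF)·log Q gives +0.34 − (0.0592/3)(3.324) = +0.274 V.

+0.274 V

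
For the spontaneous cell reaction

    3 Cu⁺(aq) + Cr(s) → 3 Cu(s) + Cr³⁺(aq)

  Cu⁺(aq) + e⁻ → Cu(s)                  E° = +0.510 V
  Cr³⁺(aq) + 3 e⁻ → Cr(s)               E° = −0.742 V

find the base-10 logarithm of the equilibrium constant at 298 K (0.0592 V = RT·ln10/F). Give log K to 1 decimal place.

log K = 63.4

The Cu⁺/Cu couple is reduced (cathode); E°cell = +0.510 − (−0.742) = +1.252 V with n = 3.
At equilibrium E = 0, so log K = nE°cell / 0.0592 = (3)(+1.252) / 0.0592 = 63.4.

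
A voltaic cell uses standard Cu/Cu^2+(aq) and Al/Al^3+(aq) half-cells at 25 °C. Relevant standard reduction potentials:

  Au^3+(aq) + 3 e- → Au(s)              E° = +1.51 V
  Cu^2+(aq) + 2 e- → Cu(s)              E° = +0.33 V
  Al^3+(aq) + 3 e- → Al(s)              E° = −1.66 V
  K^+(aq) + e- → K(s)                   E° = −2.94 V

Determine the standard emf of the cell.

+1.99 V

The Cu²⁺/Cu couple has the higher E°, so Cu ion is reduced (cathode) and Al is oxidized (anode).
E°cell = E°(cathode) − E°(anode) = +0.33 − (−1.66) = +1.99 V.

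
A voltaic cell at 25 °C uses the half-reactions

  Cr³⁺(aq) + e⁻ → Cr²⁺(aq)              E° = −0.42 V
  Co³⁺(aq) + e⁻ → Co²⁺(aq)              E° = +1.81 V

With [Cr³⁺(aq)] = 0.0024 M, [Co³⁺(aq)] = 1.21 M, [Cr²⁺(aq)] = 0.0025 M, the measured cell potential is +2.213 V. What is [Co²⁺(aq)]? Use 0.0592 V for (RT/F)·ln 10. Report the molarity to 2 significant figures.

The Co³⁺/Co²⁺ couple has the larger reduction potential, so it is the cathode: E°cell = +1.81 − (−0.42) = +2.23 V and n = 1.
From the Nernst equation, log Q = n(E° − E)/0.0592 = 1·(+2.23 − (+2.213))/0.0592 = 0.287.
The balanced reaction is Co³⁺(aq) + Cr²⁺(aq) → Co²⁺(aq) + Cr³⁺(aq), so Q = ([Co²⁺(aq)]·[Cr³⁺(aq)]) / ([Co³⁺(aq)]·[Cr²⁺(aq)]).
Substituting the known concentrations and solving, log [Co²⁺(aq)] = 0.388 and [Co²⁺(aq)] = 2.4 M.

2.4 M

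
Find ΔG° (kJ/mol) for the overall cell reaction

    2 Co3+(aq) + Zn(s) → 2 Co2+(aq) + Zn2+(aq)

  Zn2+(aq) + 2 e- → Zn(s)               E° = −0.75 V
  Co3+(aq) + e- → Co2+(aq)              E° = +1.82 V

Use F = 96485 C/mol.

−496 kJ/mol

In the reaction as written Co3+(aq) is reduced, so the Co³⁺/Co²⁺ couple is the cathode and Zn²⁺/Zn is the anode.
E°cell = +1.82 − (−0.75) = +2.57 V; balancing electrons gives n = 2.
ΔG° = −nFE°cell = −(2)(96485)(+2.57) J/mol = −496 kJ/mol.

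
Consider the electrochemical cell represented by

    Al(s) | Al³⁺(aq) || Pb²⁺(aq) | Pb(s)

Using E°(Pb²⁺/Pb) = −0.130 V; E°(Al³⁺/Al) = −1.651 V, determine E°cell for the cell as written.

+1.521 V

By convention the left-hand electrode in cell notation is the anode (oxidation) and the right-hand electrode is the cathode (reduction).
E°cell = E°(right) − E°(left) = −0.130 − (−1.651) = +1.521 V.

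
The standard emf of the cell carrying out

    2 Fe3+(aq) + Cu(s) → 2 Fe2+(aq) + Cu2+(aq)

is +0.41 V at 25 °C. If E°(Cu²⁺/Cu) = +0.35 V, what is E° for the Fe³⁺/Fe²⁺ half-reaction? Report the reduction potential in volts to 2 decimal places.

+0.76 V

In the reaction as written the Fe³⁺/Fe²⁺ couple is reduced (cathode) and Cu²⁺/Cu is oxidized (anode), so E°cell = E°(Fe³⁺/Fe²⁺) − E°(Cu²⁺/Cu).
E°(Fe³⁺/Fe²⁺) = E°cell + E°(anode) = +0.41 + (+0.35) = +0.76 V.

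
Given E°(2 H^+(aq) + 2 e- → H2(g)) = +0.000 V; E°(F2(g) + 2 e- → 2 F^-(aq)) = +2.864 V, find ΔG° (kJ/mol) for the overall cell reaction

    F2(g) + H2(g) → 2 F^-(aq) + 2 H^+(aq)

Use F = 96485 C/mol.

−553 kJ/mol

In the reaction as written F2(g) is reduced, so the F₂/F⁻ couple is the cathode and 2H⁺/H₂ is the anode.
E°cell = +2.864 − (+0.000) = +2.864 V; balancing electrons gives n = 2.
ΔG° = −nFE°cell = −(2)(96485)(+2.864) J/mol = −553 kJ/mol.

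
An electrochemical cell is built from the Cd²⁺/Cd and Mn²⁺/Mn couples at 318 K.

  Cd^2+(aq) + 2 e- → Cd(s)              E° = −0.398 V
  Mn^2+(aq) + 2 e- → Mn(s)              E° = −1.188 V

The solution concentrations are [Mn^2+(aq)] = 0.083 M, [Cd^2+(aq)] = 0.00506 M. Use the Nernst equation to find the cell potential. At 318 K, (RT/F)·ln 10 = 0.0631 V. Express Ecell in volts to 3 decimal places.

Since E°(Cd²⁺/Cd) > E°(Mn²⁺/Mn), Cd²⁺/Cd serves as the cathode.
E°cell = −0.398 − (−1.188) = +0.790 V, with n = 2 electrons transferred.
The balanced reaction is Cd^2+(aq) + Mn(s) → Cd(s) + Mn^2+(aq), so Q = [Mn^2+(aq)] / [Cd^2+(aq)] = 16.4 and log Q = 1.215.
By the Nernst equation, E = +0.790 − (0.0631/2)·(1.215) = +0.752 V.

+0.752 V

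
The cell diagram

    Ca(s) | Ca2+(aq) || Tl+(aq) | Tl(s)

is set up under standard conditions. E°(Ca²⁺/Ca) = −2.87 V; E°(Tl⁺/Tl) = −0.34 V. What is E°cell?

+2.53 V

By convention the left-hand electrode in cell notation is the anode (oxidation) and the right-hand electrode is the cathode (reduction).
E°cell = E°(right) − E°(left) = −0.34 − (−2.87) = +2.53 V.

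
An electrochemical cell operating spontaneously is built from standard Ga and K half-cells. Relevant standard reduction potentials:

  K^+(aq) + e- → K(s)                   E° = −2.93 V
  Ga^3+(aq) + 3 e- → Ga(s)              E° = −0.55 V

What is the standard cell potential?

The Ga³⁺/Ga couple has the higher E°, so Ga ion is reduced (cathode) and K is oxidized (anode).
E°cell = E°(cathode) − E°(anode) = −0.55 − (−2.93) = +2.38 V.

+2.38 V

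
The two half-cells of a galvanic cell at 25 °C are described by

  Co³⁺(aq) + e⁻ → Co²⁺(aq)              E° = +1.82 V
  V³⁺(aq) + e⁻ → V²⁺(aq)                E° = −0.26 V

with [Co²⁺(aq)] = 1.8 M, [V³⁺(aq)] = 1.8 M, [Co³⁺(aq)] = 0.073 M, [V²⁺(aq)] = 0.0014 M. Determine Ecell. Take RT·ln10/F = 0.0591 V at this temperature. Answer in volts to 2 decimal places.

+1.81 V

Co³⁺/Co²⁺ is reduced (cathode, E° = +1.82 V) and V³⁺/V²⁺ is oxidized (anode).
E°cell = +1.82 − (−0.26) = +2.08 V, with n = 1 electron transferred.
Balancing gives Co³⁺(aq) + V²⁺(aq) → Co²⁺(aq) + V³⁺(aq); hence Q = ([Co²⁺(aq)]·[V³⁺(aq)]) / ([Co³⁺(aq)]·[V²⁺(aq)]) = 3.17×10^4 (log Q = 4.501).
By the Nernst equation, E = +2.08 − (0.0591/1)·(4.501) = +1.81 V.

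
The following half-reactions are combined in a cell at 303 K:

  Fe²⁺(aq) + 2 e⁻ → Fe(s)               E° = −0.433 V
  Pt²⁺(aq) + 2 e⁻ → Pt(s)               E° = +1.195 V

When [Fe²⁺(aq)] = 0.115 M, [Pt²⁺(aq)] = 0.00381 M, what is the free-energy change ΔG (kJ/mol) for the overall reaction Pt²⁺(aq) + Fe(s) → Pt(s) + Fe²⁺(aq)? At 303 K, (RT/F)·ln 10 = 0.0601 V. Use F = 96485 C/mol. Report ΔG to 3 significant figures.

−306 kJ/mol

The standard cell potential is +1.195 − (−0.433) = +1.628 V, with n = 2 electrons in the balanced equation.
Q = [Fe²⁺(aq)] / [Pt²⁺(aq)] = 30.2, so log Q = 1.480 and E = +1.628 − (0.0601/2)(1.480) = +1.5835 V.
Finally ΔG = −nFE = −(2)(96485 C/mol)(+1.5835 V) = −306 kJ/mol.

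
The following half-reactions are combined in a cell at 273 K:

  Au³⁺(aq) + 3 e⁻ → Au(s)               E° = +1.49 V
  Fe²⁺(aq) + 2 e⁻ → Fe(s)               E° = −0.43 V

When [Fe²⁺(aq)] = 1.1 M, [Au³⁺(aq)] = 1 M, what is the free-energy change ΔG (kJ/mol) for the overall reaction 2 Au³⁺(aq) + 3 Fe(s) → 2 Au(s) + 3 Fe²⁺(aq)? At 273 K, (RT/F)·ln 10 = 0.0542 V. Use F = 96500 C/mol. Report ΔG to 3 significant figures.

With Au³⁺/Au reduced at the cathode, E°cell = +1.49 − (−0.43) = +1.92 V and n = 6.
The reaction quotient is [Fe²⁺(aq)]^3 / [Au³⁺(aq)]^2 = 1.33; by Nernst, E = +1.92 − (0.0542/6)(0.124) = +1.9189 V.
ΔG = −nFE = −(6)(96500)(+1.9189) J/mol = −1110 kJ/mol.

−1110 kJ/mol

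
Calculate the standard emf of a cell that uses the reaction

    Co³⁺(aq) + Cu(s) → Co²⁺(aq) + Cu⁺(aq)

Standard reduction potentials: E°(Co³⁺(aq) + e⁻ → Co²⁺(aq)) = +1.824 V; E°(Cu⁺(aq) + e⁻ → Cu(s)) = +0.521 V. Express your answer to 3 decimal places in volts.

+1.303 V

In the reaction as written, Co³⁺(aq) is reduced (cathode) and Cu⁺(aq) is produced by oxidation at the anode.
E°cell = E°(cathode) − E°(anode) = +1.824 − (+0.521) = +1.303 V.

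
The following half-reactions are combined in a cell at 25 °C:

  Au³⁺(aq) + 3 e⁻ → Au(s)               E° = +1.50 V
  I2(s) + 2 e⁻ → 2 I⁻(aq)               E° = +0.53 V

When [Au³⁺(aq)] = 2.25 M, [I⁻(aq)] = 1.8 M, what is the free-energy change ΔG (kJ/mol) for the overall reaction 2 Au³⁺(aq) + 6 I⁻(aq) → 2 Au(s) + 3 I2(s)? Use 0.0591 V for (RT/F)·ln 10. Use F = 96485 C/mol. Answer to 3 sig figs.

−574 kJ/mol

E°cell = +1.50 − (+0.53) = +0.97 V; the balanced reaction transfers n = 6 electrons.
The reaction quotient is 1 / ([Au³⁺(aq)]^2·[I⁻(aq)]^6) = 0.00581; by Nernst, E = +0.97 − (0.0591/6)(−2.236) = +0.9920 V.
Finally ΔG = −nFE = −(6)(96485 C/mol)(+0.9920 V) = −574 kJ/mol.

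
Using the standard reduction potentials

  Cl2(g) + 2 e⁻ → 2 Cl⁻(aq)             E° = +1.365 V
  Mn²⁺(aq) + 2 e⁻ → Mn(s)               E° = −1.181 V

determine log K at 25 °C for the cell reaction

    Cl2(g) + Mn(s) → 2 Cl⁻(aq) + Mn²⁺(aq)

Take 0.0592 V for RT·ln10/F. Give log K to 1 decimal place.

The Cl₂/Cl⁻ couple is reduced (cathode); E°cell = +1.365 − (−1.181) = +2.546 V with n = 2.
At equilibrium E = 0, so log K = nE°cell / 0.0592 = (2)(+2.546) / 0.0592 = 86.0.

log K = 86.0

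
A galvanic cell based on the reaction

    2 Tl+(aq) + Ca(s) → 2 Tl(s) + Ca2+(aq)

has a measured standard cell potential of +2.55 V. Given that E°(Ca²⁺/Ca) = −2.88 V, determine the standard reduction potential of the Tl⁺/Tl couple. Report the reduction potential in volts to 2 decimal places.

−0.33 V

In the reaction as written the Tl⁺/Tl couple is reduced (cathode) and Ca²⁺/Ca is oxidized (anode), so E°cell = E°(Tl⁺/Tl) − E°(Ca²⁺/Ca).
E°(Tl⁺/Tl) = E°cell + E°(anode) = +2.55 + (−2.88) = −0.33 V.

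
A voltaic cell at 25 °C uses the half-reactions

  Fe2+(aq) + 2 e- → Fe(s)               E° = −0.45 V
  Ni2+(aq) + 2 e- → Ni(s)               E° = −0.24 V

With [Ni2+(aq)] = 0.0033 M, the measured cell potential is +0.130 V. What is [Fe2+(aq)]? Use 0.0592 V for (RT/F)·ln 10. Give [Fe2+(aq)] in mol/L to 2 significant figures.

1.7 M

Ni²⁺/Ni is the cathode (higher E°); E°cell = −0.24 − (−0.45) = +0.21 V with n = 2.
From the Nernst equation, log Q = n(E° − E)/0.0592 = 2·(+0.21 − (+0.130))/0.0592 = 2.703.
Balancing electrons gives Ni2+(aq) + Fe(s) → Ni(s) + Fe2+(aq); thus Q = [Fe2+(aq)] / [Ni2+(aq)].
Substituting the known concentrations and solving, log [Fe2+(aq)] = 0.222 and [Fe2+(aq)] = 1.7 M.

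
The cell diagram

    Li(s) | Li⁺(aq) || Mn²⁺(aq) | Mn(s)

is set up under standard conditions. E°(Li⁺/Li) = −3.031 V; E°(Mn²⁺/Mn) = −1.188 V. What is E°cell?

By convention the left-hand electrode in cell notation is the anode (oxidation) and the right-hand electrode is the cathode (reduction).
E°cell = E°(right) − E°(left) = −1.188 − (−3.031) = +1.843 V.

+1.843 V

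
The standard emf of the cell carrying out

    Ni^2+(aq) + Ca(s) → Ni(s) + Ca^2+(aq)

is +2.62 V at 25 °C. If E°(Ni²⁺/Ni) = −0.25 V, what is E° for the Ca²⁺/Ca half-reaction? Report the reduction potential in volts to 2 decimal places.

In the reaction as written the Ni²⁺/Ni couple is reduced (cathode) and Ca²⁺/Ca is oxidized (anode), so E°cell = E°(Ni²⁺/Ni) − E°(Ca²⁺/Ca).
E°(Ca²⁺/Ca) = E°(cathode) − E°cell = −0.25 − (+2.62) = −2.87 V.

−2.87 V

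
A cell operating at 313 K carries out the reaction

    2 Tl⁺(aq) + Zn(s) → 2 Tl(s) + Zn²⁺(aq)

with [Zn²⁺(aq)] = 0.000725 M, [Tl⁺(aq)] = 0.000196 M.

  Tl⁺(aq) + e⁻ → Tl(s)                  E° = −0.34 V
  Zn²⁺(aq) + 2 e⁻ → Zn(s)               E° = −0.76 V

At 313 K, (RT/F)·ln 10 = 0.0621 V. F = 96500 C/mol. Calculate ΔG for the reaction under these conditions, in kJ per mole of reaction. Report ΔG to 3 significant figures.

−55.4 kJ/mol

With Tl⁺/Tl reduced at the cathode, E°cell = −0.34 − (−0.76) = +0.42 V and n = 2.
Q = [Zn²⁺(aq)] / [Tl⁺(aq)]^2 = 1.89×10^4, so log Q = 4.276 and E = +0.42 − (0.0621/2)(4.276) = +0.2872 V.
Finally ΔG = −nFE = −(2)(96500 C/mol)(+0.2872 V) = −55.4 kJ/mol.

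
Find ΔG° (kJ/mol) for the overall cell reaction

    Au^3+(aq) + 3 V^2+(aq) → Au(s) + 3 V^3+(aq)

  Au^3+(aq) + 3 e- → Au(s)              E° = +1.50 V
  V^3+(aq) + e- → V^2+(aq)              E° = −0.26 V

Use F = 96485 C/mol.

−509 kJ/mol

In the reaction as written Au^3+(aq) is reduced, so the Au³⁺/Au couple is the cathode and V³⁺/V²⁺ is the anode.
E°cell = +1.50 − (−0.26) = +1.76 V; balancing electrons gives n = 3.
ΔG° = −nFE°cell = −(3)(96485)(+1.76) J/mol = −509 kJ/mol.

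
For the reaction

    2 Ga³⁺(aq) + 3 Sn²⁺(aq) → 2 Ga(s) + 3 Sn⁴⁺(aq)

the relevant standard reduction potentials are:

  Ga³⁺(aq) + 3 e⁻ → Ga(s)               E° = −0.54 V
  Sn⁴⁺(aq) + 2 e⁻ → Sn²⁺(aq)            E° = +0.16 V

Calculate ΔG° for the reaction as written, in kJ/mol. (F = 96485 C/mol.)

+405 kJ/mol

In the reaction as written Ga³⁺(aq) is reduced, so the Ga³⁺/Ga couple is the cathode and Sn⁴⁺/Sn²⁺ is the anode.
E°cell = −0.54 − (+0.16) = −0.70 V; balancing electrons gives n = 6.
ΔG° = −nFE°cell = −(6)(96485)(−0.70) J/mol = +405 kJ/mol.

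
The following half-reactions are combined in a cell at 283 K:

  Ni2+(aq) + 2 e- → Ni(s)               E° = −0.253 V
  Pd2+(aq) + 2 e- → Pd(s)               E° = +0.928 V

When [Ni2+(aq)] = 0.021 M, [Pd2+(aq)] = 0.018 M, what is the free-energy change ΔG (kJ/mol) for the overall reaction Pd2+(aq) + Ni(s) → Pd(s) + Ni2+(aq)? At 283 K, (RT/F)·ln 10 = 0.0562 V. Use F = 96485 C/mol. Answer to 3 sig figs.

The standard cell potential is +0.928 − (−0.253) = +1.181 V, with n = 2 electrons in the balanced equation.
Here Q = [Ni2+(aq)] / [Pd2+(aq)] = 1.17 (log Q = 0.067), giving E = +1.181 − (0.0562/2)·(0.067) = +1.1791 V.
Finally ΔG = −nFE = −(2)(96485 C/mol)(+1.1791 V) = −228 kJ/mol.

−228 kJ/mol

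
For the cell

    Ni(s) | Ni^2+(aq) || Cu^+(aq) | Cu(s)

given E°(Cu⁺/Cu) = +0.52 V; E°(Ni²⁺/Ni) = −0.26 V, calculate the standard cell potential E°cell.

By convention the left-hand electrode in cell notation is the anode (oxidation) and the right-hand electrode is the cathode (reduction).
E°cell = E°(right) − E°(left) = +0.52 − (−0.26) = +0.78 V.

+0.78 V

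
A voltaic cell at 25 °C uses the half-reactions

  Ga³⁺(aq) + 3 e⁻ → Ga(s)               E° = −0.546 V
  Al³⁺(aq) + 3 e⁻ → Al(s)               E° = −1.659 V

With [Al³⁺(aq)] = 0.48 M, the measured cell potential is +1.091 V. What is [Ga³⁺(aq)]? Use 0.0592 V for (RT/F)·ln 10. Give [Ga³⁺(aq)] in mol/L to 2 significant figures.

0.037 M

Ga³⁺/Ga is the cathode (higher E°); E°cell = −0.546 − (−1.659) = +1.113 V with n = 3.
Since E = E° − (0.0592/n)·log Q, log Q = n(E° − E)/0.0592 = 1.115.
The balanced reaction is Ga³⁺(aq) + Al(s) → Ga(s) + Al³⁺(aq), so Q = [Al³⁺(aq)] / [Ga³⁺(aq)].
Isolating [Ga³⁺(aq)] in Q = 10^{1.115} yields log [Ga³⁺(aq)] = −1.434, i.e. 0.037 M.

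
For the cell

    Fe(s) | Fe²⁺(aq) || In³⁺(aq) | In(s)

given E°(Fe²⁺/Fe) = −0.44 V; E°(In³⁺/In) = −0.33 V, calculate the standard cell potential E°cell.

By convention the left-hand electrode in cell notation is the anode (oxidation) and the right-hand electrode is the cathode (reduction).
E°cell = E°(right) − E°(left) = −0.33 − (−0.44) = +0.11 V.

+0.11 V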